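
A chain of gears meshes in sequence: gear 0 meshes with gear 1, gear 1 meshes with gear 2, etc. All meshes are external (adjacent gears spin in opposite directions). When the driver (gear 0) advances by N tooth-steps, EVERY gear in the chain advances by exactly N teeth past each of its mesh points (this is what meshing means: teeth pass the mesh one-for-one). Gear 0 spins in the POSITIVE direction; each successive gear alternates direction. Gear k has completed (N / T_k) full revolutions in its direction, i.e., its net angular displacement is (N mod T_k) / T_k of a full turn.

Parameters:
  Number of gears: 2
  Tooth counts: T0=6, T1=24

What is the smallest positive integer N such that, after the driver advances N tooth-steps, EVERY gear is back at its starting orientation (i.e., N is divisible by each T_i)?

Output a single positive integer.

Answer: 24

Derivation:
Gear k returns to start when N is a multiple of T_k.
All gears at start simultaneously when N is a common multiple of [6, 24]; the smallest such N is lcm(6, 24).
Start: lcm = T0 = 6
Fold in T1=24: gcd(6, 24) = 6; lcm(6, 24) = 6 * 24 / 6 = 144 / 6 = 24
Full cycle length = 24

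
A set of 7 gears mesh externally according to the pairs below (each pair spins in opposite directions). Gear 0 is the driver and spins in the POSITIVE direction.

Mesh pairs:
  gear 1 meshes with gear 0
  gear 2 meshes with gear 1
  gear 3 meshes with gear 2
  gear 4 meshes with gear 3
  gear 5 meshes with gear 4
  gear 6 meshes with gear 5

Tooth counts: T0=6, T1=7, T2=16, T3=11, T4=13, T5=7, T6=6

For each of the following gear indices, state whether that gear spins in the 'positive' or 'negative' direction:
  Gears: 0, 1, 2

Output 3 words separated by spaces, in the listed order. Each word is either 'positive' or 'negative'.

Gear 0 (driver): positive (depth 0)
  gear 1: meshes with gear 0 -> depth 1 -> negative (opposite of gear 0)
  gear 2: meshes with gear 1 -> depth 2 -> positive (opposite of gear 1)
  gear 3: meshes with gear 2 -> depth 3 -> negative (opposite of gear 2)
  gear 4: meshes with gear 3 -> depth 4 -> positive (opposite of gear 3)
  gear 5: meshes with gear 4 -> depth 5 -> negative (opposite of gear 4)
  gear 6: meshes with gear 5 -> depth 6 -> positive (opposite of gear 5)
Queried indices 0, 1, 2 -> positive, negative, positive

Answer: positive negative positive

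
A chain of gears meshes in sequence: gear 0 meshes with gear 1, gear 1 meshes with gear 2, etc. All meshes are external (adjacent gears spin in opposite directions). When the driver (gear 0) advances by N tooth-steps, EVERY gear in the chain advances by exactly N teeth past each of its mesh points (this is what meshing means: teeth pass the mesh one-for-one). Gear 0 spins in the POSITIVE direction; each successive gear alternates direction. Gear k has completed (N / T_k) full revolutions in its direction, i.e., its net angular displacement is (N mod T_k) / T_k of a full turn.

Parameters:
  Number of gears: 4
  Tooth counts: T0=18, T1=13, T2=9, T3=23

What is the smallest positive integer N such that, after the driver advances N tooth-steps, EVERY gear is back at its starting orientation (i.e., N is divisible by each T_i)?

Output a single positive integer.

Answer: 5382

Derivation:
Gear k returns to start when N is a multiple of T_k.
All gears at start simultaneously when N is a common multiple of [18, 13, 9, 23]; the smallest such N is lcm(18, 13, 9, 23).
Start: lcm = T0 = 18
Fold in T1=13: gcd(18, 13) = 1; lcm(18, 13) = 18 * 13 / 1 = 234 / 1 = 234
Fold in T2=9: gcd(234, 9) = 9; lcm(234, 9) = 234 * 9 / 9 = 2106 / 9 = 234
Fold in T3=23: gcd(234, 23) = 1; lcm(234, 23) = 234 * 23 / 1 = 5382 / 1 = 5382
Full cycle length = 5382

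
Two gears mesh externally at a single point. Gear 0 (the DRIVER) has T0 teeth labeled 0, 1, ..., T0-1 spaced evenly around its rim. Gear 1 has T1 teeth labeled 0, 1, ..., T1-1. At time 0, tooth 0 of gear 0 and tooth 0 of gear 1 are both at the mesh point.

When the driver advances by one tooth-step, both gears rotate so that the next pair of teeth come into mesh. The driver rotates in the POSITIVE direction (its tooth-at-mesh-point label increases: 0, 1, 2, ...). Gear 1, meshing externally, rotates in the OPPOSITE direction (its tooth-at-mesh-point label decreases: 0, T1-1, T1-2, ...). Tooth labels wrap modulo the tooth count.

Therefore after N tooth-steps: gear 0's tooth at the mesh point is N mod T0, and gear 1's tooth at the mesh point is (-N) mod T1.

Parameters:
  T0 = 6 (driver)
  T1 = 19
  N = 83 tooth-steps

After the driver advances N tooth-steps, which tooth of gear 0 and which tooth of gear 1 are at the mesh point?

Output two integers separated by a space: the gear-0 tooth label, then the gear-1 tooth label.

Gear 0 (driver, T0=6): tooth at mesh = N mod T0
  83 = 13 * 6 + 5, so 83 mod 6 = 5
  gear 0 tooth = 5
Gear 1 (driven, T1=19): tooth at mesh = (-N) mod T1
  83 = 4 * 19 + 7, so 83 mod 19 = 7
  (-83) mod 19 = (-7) mod 19 = 19 - 7 = 12
Mesh after 83 steps: gear-0 tooth 5 meets gear-1 tooth 12

Answer: 5 12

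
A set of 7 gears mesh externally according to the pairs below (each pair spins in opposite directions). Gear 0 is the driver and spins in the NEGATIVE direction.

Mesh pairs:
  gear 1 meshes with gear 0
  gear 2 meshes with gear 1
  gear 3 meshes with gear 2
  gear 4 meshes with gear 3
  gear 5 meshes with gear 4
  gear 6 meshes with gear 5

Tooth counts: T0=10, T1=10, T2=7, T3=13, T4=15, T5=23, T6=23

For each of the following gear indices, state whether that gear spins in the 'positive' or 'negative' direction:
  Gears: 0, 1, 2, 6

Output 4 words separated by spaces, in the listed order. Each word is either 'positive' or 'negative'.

Gear 0 (driver): negative (depth 0)
  gear 1: meshes with gear 0 -> depth 1 -> positive (opposite of gear 0)
  gear 2: meshes with gear 1 -> depth 2 -> negative (opposite of gear 1)
  gear 3: meshes with gear 2 -> depth 3 -> positive (opposite of gear 2)
  gear 4: meshes with gear 3 -> depth 4 -> negative (opposite of gear 3)
  gear 5: meshes with gear 4 -> depth 5 -> positive (opposite of gear 4)
  gear 6: meshes with gear 5 -> depth 6 -> negative (opposite of gear 5)
Queried indices 0, 1, 2, 6 -> negative, positive, negative, negative

Answer: negative positive negative negative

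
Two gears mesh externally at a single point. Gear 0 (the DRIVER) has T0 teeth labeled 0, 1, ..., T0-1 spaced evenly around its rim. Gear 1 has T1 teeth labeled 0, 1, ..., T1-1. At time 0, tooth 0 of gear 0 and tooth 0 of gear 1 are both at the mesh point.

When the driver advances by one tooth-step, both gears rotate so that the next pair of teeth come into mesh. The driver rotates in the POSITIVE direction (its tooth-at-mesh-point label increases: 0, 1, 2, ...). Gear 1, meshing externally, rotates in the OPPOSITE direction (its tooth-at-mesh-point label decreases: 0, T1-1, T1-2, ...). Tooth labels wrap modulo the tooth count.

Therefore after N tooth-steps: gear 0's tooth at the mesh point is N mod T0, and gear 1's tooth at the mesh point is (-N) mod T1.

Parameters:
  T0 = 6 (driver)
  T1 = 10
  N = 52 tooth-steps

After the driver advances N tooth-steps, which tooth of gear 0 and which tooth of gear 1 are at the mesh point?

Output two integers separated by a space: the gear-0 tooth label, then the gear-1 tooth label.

Gear 0 (driver, T0=6): tooth at mesh = N mod T0
  52 = 8 * 6 + 4, so 52 mod 6 = 4
  gear 0 tooth = 4
Gear 1 (driven, T1=10): tooth at mesh = (-N) mod T1
  52 = 5 * 10 + 2, so 52 mod 10 = 2
  (-52) mod 10 = (-2) mod 10 = 10 - 2 = 8
Mesh after 52 steps: gear-0 tooth 4 meets gear-1 tooth 8

Answer: 4 8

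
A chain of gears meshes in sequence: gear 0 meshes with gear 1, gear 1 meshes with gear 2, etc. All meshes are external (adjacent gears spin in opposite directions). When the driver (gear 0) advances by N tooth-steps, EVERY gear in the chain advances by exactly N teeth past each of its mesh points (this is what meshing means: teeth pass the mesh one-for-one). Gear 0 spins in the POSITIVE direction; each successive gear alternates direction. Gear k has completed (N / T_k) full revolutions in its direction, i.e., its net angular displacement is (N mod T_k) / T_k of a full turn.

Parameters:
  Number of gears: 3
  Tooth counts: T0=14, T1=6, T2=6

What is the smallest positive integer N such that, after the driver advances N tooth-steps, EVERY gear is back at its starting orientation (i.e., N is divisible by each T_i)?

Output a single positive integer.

Answer: 42

Derivation:
Gear k returns to start when N is a multiple of T_k.
All gears at start simultaneously when N is a common multiple of [14, 6, 6]; the smallest such N is lcm(14, 6, 6).
Start: lcm = T0 = 14
Fold in T1=6: gcd(14, 6) = 2; lcm(14, 6) = 14 * 6 / 2 = 84 / 2 = 42
Fold in T2=6: gcd(42, 6) = 6; lcm(42, 6) = 42 * 6 / 6 = 252 / 6 = 42
Full cycle length = 42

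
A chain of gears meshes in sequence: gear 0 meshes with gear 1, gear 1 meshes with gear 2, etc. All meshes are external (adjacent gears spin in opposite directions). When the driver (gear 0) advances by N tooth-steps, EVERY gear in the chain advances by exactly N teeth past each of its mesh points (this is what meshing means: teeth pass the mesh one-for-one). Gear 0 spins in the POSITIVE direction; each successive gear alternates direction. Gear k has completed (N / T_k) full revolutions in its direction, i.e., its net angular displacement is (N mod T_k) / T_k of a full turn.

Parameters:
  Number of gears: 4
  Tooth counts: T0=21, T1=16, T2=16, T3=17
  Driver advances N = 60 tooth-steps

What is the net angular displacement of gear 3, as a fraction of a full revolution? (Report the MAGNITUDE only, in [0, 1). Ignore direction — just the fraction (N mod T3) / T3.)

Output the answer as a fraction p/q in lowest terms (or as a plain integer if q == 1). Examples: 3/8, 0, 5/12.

Chain of 4 gears, tooth counts: [21, 16, 16, 17]
  gear 0: T0=21, direction=positive, advance = 60 mod 21 = 18 teeth = 18/21 turn
  gear 1: T1=16, direction=negative, advance = 60 mod 16 = 12 teeth = 12/16 turn
  gear 2: T2=16, direction=positive, advance = 60 mod 16 = 12 teeth = 12/16 turn
  gear 3: T3=17, direction=negative, advance = 60 mod 17 = 9 teeth = 9/17 turn
Gear 3: 60 mod 17 = 9
Fraction = 9 / 17 = 9/17 (gcd(9,17)=1) = 9/17

Answer: 9/17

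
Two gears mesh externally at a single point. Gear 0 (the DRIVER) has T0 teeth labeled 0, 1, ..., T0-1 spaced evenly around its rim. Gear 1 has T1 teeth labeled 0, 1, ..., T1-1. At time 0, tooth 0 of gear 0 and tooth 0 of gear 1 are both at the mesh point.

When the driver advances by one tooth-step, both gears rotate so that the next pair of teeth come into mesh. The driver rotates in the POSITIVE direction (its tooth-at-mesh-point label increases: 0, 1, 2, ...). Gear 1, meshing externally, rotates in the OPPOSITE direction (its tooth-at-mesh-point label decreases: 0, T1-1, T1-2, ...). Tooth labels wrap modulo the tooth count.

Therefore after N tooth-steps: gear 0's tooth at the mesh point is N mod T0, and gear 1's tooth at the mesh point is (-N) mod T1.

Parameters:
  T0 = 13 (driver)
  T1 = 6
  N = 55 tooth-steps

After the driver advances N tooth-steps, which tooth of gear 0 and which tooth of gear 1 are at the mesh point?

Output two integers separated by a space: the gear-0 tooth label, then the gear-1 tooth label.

Answer: 3 5

Derivation:
Gear 0 (driver, T0=13): tooth at mesh = N mod T0
  55 = 4 * 13 + 3, so 55 mod 13 = 3
  gear 0 tooth = 3
Gear 1 (driven, T1=6): tooth at mesh = (-N) mod T1
  55 = 9 * 6 + 1, so 55 mod 6 = 1
  (-55) mod 6 = (-1) mod 6 = 6 - 1 = 5
Mesh after 55 steps: gear-0 tooth 3 meets gear-1 tooth 5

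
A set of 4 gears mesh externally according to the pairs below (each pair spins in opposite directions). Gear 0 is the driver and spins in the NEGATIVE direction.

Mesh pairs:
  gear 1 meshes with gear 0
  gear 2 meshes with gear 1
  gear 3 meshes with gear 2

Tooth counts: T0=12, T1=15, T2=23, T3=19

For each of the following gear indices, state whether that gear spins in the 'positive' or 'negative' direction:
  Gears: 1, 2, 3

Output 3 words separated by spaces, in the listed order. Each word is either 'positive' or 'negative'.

Answer: positive negative positive

Derivation:
Gear 0 (driver): negative (depth 0)
  gear 1: meshes with gear 0 -> depth 1 -> positive (opposite of gear 0)
  gear 2: meshes with gear 1 -> depth 2 -> negative (opposite of gear 1)
  gear 3: meshes with gear 2 -> depth 3 -> positive (opposite of gear 2)
Queried indices 1, 2, 3 -> positive, negative, positive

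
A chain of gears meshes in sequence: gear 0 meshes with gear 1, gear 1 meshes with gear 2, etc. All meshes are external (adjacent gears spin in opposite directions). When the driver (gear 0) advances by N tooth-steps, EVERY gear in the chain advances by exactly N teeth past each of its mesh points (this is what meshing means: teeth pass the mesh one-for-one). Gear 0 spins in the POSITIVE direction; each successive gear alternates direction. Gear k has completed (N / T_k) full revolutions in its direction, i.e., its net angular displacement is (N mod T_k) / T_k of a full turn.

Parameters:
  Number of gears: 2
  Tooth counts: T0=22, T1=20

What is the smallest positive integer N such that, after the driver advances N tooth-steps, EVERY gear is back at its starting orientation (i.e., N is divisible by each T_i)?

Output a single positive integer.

Answer: 220

Derivation:
Gear k returns to start when N is a multiple of T_k.
All gears at start simultaneously when N is a common multiple of [22, 20]; the smallest such N is lcm(22, 20).
Start: lcm = T0 = 22
Fold in T1=20: gcd(22, 20) = 2; lcm(22, 20) = 22 * 20 / 2 = 440 / 2 = 220
Full cycle length = 220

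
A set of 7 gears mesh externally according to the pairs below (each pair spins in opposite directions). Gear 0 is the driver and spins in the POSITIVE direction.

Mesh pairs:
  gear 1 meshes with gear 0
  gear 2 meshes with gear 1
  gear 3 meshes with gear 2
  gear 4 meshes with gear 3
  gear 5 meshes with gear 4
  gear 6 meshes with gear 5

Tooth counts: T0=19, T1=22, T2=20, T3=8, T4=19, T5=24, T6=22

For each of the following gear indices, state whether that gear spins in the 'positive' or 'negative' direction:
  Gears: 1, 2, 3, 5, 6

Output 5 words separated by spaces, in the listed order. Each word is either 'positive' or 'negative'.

Answer: negative positive negative negative positive

Derivation:
Gear 0 (driver): positive (depth 0)
  gear 1: meshes with gear 0 -> depth 1 -> negative (opposite of gear 0)
  gear 2: meshes with gear 1 -> depth 2 -> positive (opposite of gear 1)
  gear 3: meshes with gear 2 -> depth 3 -> negative (opposite of gear 2)
  gear 4: meshes with gear 3 -> depth 4 -> positive (opposite of gear 3)
  gear 5: meshes with gear 4 -> depth 5 -> negative (opposite of gear 4)
  gear 6: meshes with gear 5 -> depth 6 -> positive (opposite of gear 5)
Queried indices 1, 2, 3, 5, 6 -> negative, positive, negative, negative, positive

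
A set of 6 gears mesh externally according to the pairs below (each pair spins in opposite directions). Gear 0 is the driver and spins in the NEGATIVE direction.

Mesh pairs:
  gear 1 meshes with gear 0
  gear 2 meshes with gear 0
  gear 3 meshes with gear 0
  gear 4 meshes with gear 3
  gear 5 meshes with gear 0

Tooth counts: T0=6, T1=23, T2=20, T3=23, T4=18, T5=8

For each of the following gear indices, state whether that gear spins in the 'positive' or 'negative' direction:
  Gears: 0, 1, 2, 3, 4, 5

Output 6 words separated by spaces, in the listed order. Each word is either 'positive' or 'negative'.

Answer: negative positive positive positive negative positive

Derivation:
Gear 0 (driver): negative (depth 0)
  gear 1: meshes with gear 0 -> depth 1 -> positive (opposite of gear 0)
  gear 2: meshes with gear 0 -> depth 1 -> positive (opposite of gear 0)
  gear 3: meshes with gear 0 -> depth 1 -> positive (opposite of gear 0)
  gear 4: meshes with gear 3 -> depth 2 -> negative (opposite of gear 3)
  gear 5: meshes with gear 0 -> depth 1 -> positive (opposite of gear 0)
Queried indices 0, 1, 2, 3, 4, 5 -> negative, positive, positive, positive, negative, positive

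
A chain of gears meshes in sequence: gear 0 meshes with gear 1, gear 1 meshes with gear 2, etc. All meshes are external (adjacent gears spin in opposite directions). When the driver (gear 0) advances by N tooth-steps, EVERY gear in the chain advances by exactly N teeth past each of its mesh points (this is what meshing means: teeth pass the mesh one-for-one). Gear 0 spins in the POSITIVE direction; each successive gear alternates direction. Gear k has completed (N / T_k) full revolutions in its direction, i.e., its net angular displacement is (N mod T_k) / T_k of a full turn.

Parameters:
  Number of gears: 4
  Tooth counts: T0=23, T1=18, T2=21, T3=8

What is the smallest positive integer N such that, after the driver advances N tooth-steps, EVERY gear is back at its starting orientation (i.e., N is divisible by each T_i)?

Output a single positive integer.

Answer: 11592

Derivation:
Gear k returns to start when N is a multiple of T_k.
All gears at start simultaneously when N is a common multiple of [23, 18, 21, 8]; the smallest such N is lcm(23, 18, 21, 8).
Start: lcm = T0 = 23
Fold in T1=18: gcd(23, 18) = 1; lcm(23, 18) = 23 * 18 / 1 = 414 / 1 = 414
Fold in T2=21: gcd(414, 21) = 3; lcm(414, 21) = 414 * 21 / 3 = 8694 / 3 = 2898
Fold in T3=8: gcd(2898, 8) = 2; lcm(2898, 8) = 2898 * 8 / 2 = 23184 / 2 = 11592
Full cycle length = 11592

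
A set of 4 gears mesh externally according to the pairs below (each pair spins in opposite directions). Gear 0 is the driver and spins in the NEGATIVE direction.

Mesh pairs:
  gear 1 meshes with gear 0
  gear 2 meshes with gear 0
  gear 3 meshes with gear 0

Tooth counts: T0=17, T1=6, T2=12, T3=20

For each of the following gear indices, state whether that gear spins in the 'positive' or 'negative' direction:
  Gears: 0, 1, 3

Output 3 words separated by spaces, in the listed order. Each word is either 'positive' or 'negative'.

Answer: negative positive positive

Derivation:
Gear 0 (driver): negative (depth 0)
  gear 1: meshes with gear 0 -> depth 1 -> positive (opposite of gear 0)
  gear 2: meshes with gear 0 -> depth 1 -> positive (opposite of gear 0)
  gear 3: meshes with gear 0 -> depth 1 -> positive (opposite of gear 0)
Queried indices 0, 1, 3 -> negative, positive, positive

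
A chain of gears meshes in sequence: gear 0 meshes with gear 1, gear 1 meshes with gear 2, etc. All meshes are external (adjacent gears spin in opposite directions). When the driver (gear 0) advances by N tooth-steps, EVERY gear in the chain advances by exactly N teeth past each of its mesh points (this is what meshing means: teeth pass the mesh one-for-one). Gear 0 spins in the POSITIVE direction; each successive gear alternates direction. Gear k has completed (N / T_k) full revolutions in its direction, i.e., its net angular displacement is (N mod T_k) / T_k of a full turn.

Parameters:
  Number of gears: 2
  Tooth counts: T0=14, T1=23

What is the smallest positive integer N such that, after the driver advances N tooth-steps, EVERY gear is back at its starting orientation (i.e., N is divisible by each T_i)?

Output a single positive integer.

Answer: 322

Derivation:
Gear k returns to start when N is a multiple of T_k.
All gears at start simultaneously when N is a common multiple of [14, 23]; the smallest such N is lcm(14, 23).
Start: lcm = T0 = 14
Fold in T1=23: gcd(14, 23) = 1; lcm(14, 23) = 14 * 23 / 1 = 322 / 1 = 322
Full cycle length = 322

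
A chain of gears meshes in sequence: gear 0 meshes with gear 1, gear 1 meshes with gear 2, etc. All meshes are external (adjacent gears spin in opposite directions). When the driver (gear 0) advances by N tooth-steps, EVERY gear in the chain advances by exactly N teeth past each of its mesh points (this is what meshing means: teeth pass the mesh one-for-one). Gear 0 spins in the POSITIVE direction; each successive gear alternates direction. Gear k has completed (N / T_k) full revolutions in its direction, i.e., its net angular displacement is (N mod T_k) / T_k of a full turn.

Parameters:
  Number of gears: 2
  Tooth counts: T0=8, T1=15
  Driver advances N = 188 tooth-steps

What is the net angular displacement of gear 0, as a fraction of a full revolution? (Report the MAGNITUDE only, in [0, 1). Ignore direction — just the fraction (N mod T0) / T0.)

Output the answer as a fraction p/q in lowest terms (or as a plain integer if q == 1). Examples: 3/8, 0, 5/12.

Answer: 1/2

Derivation:
Chain of 2 gears, tooth counts: [8, 15]
  gear 0: T0=8, direction=positive, advance = 188 mod 8 = 4 teeth = 4/8 turn
  gear 1: T1=15, direction=negative, advance = 188 mod 15 = 8 teeth = 8/15 turn
Gear 0: 188 mod 8 = 4
Fraction = 4 / 8 = 1/2 (gcd(4,8)=4) = 1/2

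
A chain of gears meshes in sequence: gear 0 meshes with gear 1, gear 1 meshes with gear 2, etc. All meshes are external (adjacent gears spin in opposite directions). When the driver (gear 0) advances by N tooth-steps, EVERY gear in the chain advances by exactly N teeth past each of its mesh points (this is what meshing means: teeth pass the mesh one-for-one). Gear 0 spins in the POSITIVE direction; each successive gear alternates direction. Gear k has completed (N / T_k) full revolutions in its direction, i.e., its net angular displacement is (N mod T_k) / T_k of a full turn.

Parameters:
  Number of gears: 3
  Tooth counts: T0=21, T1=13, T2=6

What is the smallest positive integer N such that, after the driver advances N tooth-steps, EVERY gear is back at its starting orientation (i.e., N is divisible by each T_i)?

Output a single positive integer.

Gear k returns to start when N is a multiple of T_k.
All gears at start simultaneously when N is a common multiple of [21, 13, 6]; the smallest such N is lcm(21, 13, 6).
Start: lcm = T0 = 21
Fold in T1=13: gcd(21, 13) = 1; lcm(21, 13) = 21 * 13 / 1 = 273 / 1 = 273
Fold in T2=6: gcd(273, 6) = 3; lcm(273, 6) = 273 * 6 / 3 = 1638 / 3 = 546
Full cycle length = 546

Answer: 546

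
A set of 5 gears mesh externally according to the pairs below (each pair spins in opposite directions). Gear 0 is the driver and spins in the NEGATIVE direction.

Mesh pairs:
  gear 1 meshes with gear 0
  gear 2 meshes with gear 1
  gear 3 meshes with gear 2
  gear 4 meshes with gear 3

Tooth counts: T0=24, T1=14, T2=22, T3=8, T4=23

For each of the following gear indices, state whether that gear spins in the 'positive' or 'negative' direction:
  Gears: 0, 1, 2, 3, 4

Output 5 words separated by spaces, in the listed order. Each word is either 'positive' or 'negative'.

Gear 0 (driver): negative (depth 0)
  gear 1: meshes with gear 0 -> depth 1 -> positive (opposite of gear 0)
  gear 2: meshes with gear 1 -> depth 2 -> negative (opposite of gear 1)
  gear 3: meshes with gear 2 -> depth 3 -> positive (opposite of gear 2)
  gear 4: meshes with gear 3 -> depth 4 -> negative (opposite of gear 3)
Queried indices 0, 1, 2, 3, 4 -> negative, positive, negative, positive, negative

Answer: negative positive negative positive negative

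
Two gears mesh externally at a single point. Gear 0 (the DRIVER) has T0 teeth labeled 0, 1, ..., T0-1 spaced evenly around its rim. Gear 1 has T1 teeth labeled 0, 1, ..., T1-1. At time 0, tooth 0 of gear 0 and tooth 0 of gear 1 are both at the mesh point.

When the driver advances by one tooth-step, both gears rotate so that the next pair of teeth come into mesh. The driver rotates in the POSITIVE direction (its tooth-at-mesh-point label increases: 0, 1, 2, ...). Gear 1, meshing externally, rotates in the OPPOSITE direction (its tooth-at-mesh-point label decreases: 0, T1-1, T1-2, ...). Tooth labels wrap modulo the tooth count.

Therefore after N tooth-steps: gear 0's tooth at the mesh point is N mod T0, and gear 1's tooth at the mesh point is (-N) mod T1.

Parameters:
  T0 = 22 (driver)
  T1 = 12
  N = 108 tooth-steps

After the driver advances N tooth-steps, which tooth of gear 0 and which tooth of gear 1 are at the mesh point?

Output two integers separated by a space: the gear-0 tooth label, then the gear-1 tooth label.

Answer: 20 0

Derivation:
Gear 0 (driver, T0=22): tooth at mesh = N mod T0
  108 = 4 * 22 + 20, so 108 mod 22 = 20
  gear 0 tooth = 20
Gear 1 (driven, T1=12): tooth at mesh = (-N) mod T1
  108 = 9 * 12 + 0, so 108 mod 12 = 0
  (-108) mod 12 = 0
Mesh after 108 steps: gear-0 tooth 20 meets gear-1 tooth 0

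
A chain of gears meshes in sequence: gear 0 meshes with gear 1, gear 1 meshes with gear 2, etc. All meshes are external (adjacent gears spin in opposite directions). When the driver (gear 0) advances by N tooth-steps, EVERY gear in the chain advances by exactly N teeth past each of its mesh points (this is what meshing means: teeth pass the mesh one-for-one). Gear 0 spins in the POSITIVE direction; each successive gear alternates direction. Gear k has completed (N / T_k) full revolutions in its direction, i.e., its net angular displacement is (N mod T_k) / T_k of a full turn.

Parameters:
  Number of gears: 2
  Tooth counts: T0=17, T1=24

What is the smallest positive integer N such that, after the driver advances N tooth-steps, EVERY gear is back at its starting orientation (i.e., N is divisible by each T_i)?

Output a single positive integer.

Answer: 408

Derivation:
Gear k returns to start when N is a multiple of T_k.
All gears at start simultaneously when N is a common multiple of [17, 24]; the smallest such N is lcm(17, 24).
Start: lcm = T0 = 17
Fold in T1=24: gcd(17, 24) = 1; lcm(17, 24) = 17 * 24 / 1 = 408 / 1 = 408
Full cycle length = 408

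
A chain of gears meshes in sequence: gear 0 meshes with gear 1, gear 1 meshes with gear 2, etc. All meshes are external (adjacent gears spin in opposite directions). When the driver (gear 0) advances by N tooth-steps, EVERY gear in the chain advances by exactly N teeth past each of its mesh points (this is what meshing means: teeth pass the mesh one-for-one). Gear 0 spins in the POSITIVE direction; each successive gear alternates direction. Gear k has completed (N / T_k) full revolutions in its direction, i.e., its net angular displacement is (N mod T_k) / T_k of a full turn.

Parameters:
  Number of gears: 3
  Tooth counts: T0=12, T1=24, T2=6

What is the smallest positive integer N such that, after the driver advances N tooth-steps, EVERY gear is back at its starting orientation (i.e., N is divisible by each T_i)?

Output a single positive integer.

Gear k returns to start when N is a multiple of T_k.
All gears at start simultaneously when N is a common multiple of [12, 24, 6]; the smallest such N is lcm(12, 24, 6).
Start: lcm = T0 = 12
Fold in T1=24: gcd(12, 24) = 12; lcm(12, 24) = 12 * 24 / 12 = 288 / 12 = 24
Fold in T2=6: gcd(24, 6) = 6; lcm(24, 6) = 24 * 6 / 6 = 144 / 6 = 24
Full cycle length = 24

Answer: 24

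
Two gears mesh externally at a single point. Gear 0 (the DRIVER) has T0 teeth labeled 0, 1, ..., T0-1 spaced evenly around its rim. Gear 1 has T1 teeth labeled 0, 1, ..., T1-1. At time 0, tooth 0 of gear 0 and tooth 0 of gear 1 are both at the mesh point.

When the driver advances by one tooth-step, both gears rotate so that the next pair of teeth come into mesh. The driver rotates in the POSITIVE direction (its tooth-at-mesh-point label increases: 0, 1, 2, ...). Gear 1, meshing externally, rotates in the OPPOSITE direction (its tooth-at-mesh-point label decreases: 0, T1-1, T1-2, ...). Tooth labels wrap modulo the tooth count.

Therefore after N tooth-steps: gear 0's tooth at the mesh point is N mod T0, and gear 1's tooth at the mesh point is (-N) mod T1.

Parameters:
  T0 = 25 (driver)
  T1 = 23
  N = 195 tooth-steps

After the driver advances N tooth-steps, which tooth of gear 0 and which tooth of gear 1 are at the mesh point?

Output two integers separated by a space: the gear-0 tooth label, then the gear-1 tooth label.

Gear 0 (driver, T0=25): tooth at mesh = N mod T0
  195 = 7 * 25 + 20, so 195 mod 25 = 20
  gear 0 tooth = 20
Gear 1 (driven, T1=23): tooth at mesh = (-N) mod T1
  195 = 8 * 23 + 11, so 195 mod 23 = 11
  (-195) mod 23 = (-11) mod 23 = 23 - 11 = 12
Mesh after 195 steps: gear-0 tooth 20 meets gear-1 tooth 12

Answer: 20 12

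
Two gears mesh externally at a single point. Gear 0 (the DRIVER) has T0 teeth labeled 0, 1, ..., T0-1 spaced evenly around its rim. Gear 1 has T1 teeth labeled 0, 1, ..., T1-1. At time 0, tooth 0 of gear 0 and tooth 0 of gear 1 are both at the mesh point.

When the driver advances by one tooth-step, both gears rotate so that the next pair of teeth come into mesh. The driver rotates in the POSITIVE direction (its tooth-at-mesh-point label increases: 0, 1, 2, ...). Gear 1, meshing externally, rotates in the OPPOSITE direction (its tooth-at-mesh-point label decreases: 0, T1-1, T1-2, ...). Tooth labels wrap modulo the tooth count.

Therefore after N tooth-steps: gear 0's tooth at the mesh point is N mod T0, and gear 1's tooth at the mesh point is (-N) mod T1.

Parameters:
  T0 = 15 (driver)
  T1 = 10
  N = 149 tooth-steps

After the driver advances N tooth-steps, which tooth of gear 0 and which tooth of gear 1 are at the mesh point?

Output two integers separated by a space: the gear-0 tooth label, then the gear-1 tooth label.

Answer: 14 1

Derivation:
Gear 0 (driver, T0=15): tooth at mesh = N mod T0
  149 = 9 * 15 + 14, so 149 mod 15 = 14
  gear 0 tooth = 14
Gear 1 (driven, T1=10): tooth at mesh = (-N) mod T1
  149 = 14 * 10 + 9, so 149 mod 10 = 9
  (-149) mod 10 = (-9) mod 10 = 10 - 9 = 1
Mesh after 149 steps: gear-0 tooth 14 meets gear-1 tooth 1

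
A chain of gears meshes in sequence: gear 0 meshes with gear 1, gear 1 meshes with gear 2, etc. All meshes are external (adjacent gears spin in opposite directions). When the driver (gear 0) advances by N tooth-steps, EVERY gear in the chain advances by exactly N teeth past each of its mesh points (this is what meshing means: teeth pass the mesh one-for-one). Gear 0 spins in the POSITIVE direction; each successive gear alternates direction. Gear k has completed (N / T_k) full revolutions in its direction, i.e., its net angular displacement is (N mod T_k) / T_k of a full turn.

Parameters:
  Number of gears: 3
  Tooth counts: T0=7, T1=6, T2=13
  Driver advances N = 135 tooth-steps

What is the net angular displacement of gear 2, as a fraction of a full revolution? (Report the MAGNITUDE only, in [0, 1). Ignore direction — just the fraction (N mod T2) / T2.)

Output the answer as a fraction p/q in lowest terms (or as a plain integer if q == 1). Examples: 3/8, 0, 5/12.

Chain of 3 gears, tooth counts: [7, 6, 13]
  gear 0: T0=7, direction=positive, advance = 135 mod 7 = 2 teeth = 2/7 turn
  gear 1: T1=6, direction=negative, advance = 135 mod 6 = 3 teeth = 3/6 turn
  gear 2: T2=13, direction=positive, advance = 135 mod 13 = 5 teeth = 5/13 turn
Gear 2: 135 mod 13 = 5
Fraction = 5 / 13 = 5/13 (gcd(5,13)=1) = 5/13

Answer: 5/13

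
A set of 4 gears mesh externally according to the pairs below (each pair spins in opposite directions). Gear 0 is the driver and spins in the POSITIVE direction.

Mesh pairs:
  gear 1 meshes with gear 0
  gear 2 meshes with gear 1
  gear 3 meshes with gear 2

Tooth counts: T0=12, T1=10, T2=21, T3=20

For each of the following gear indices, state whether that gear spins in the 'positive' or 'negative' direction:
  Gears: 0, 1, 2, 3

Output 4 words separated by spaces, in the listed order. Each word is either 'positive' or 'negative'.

Gear 0 (driver): positive (depth 0)
  gear 1: meshes with gear 0 -> depth 1 -> negative (opposite of gear 0)
  gear 2: meshes with gear 1 -> depth 2 -> positive (opposite of gear 1)
  gear 3: meshes with gear 2 -> depth 3 -> negative (opposite of gear 2)
Queried indices 0, 1, 2, 3 -> positive, negative, positive, negative

Answer: positive negative positive negative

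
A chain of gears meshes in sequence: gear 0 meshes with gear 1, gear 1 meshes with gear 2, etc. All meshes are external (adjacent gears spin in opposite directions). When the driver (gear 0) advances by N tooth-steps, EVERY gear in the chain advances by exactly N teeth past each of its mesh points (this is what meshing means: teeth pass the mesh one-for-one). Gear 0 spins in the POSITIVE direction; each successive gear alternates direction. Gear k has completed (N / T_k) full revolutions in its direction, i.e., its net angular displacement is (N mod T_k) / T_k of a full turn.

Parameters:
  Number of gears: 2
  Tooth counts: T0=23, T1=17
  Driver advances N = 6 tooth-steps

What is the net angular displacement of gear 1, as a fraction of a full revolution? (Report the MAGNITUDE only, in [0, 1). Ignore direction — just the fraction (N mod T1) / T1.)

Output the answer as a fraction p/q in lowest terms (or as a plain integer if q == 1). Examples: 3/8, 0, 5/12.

Answer: 6/17

Derivation:
Chain of 2 gears, tooth counts: [23, 17]
  gear 0: T0=23, direction=positive, advance = 6 mod 23 = 6 teeth = 6/23 turn
  gear 1: T1=17, direction=negative, advance = 6 mod 17 = 6 teeth = 6/17 turn
Gear 1: 6 mod 17 = 6
Fraction = 6 / 17 = 6/17 (gcd(6,17)=1) = 6/17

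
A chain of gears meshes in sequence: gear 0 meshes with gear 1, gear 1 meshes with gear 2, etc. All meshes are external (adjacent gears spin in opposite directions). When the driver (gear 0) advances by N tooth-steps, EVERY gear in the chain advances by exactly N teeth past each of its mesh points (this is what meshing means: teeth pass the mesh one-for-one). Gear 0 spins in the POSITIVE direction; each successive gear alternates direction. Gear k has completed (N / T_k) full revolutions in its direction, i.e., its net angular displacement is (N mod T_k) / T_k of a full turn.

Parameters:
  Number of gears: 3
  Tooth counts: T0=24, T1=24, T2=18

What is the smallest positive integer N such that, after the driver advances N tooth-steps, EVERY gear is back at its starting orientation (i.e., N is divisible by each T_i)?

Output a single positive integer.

Gear k returns to start when N is a multiple of T_k.
All gears at start simultaneously when N is a common multiple of [24, 24, 18]; the smallest such N is lcm(24, 24, 18).
Start: lcm = T0 = 24
Fold in T1=24: gcd(24, 24) = 24; lcm(24, 24) = 24 * 24 / 24 = 576 / 24 = 24
Fold in T2=18: gcd(24, 18) = 6; lcm(24, 18) = 24 * 18 / 6 = 432 / 6 = 72
Full cycle length = 72

Answer: 72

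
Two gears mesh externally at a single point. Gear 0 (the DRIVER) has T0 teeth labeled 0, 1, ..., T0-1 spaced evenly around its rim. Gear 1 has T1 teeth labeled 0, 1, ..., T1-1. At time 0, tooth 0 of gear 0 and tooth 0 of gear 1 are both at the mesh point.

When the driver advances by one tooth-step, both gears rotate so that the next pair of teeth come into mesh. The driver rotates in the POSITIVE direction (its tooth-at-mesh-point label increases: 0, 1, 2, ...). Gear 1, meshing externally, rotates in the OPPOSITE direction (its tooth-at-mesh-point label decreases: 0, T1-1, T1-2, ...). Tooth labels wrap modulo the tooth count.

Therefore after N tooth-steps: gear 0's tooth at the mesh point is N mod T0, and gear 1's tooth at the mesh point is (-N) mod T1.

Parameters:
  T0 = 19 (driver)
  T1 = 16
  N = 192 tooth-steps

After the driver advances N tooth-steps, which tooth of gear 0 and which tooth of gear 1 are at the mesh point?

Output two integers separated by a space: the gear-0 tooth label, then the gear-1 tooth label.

Gear 0 (driver, T0=19): tooth at mesh = N mod T0
  192 = 10 * 19 + 2, so 192 mod 19 = 2
  gear 0 tooth = 2
Gear 1 (driven, T1=16): tooth at mesh = (-N) mod T1
  192 = 12 * 16 + 0, so 192 mod 16 = 0
  (-192) mod 16 = 0
Mesh after 192 steps: gear-0 tooth 2 meets gear-1 tooth 0

Answer: 2 0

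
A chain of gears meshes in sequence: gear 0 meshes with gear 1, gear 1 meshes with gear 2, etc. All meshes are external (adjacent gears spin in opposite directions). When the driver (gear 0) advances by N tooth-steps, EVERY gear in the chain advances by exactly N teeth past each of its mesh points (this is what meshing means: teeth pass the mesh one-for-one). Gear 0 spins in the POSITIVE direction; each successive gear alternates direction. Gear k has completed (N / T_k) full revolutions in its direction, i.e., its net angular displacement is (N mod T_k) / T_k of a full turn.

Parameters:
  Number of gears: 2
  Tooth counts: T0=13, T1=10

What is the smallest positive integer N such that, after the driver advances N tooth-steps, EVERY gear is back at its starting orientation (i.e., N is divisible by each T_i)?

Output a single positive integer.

Gear k returns to start when N is a multiple of T_k.
All gears at start simultaneously when N is a common multiple of [13, 10]; the smallest such N is lcm(13, 10).
Start: lcm = T0 = 13
Fold in T1=10: gcd(13, 10) = 1; lcm(13, 10) = 13 * 10 / 1 = 130 / 1 = 130
Full cycle length = 130

Answer: 130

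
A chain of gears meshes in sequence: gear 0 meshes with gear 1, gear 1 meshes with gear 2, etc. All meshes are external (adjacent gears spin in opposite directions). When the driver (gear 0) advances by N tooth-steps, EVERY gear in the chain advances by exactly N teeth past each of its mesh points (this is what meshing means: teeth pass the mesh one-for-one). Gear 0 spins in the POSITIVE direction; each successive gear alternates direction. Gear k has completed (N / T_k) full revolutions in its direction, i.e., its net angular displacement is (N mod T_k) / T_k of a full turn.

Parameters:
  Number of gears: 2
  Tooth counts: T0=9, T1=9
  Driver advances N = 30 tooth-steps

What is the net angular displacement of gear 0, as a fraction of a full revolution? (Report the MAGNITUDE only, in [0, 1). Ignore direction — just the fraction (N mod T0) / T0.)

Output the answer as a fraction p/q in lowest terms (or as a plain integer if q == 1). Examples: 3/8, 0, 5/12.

Answer: 1/3

Derivation:
Chain of 2 gears, tooth counts: [9, 9]
  gear 0: T0=9, direction=positive, advance = 30 mod 9 = 3 teeth = 3/9 turn
  gear 1: T1=9, direction=negative, advance = 30 mod 9 = 3 teeth = 3/9 turn
Gear 0: 30 mod 9 = 3
Fraction = 3 / 9 = 1/3 (gcd(3,9)=3) = 1/3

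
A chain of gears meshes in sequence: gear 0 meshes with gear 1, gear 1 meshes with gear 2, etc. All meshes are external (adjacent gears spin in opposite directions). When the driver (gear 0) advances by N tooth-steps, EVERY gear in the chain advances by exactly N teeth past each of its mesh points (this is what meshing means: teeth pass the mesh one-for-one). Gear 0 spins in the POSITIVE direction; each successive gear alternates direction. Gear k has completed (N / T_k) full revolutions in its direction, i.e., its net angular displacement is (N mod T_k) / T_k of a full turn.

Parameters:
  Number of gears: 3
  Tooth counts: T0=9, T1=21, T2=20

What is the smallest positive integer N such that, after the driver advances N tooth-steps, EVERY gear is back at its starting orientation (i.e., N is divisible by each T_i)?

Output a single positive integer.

Answer: 1260

Derivation:
Gear k returns to start when N is a multiple of T_k.
All gears at start simultaneously when N is a common multiple of [9, 21, 20]; the smallest such N is lcm(9, 21, 20).
Start: lcm = T0 = 9
Fold in T1=21: gcd(9, 21) = 3; lcm(9, 21) = 9 * 21 / 3 = 189 / 3 = 63
Fold in T2=20: gcd(63, 20) = 1; lcm(63, 20) = 63 * 20 / 1 = 1260 / 1 = 1260
Full cycle length = 1260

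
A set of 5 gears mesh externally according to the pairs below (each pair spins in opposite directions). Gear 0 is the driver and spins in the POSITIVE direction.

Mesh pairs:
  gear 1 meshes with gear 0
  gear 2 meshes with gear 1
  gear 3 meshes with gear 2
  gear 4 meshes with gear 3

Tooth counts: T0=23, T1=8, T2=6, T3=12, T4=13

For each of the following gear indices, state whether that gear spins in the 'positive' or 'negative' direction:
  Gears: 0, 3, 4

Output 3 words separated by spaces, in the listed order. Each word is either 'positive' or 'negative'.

Answer: positive negative positive

Derivation:
Gear 0 (driver): positive (depth 0)
  gear 1: meshes with gear 0 -> depth 1 -> negative (opposite of gear 0)
  gear 2: meshes with gear 1 -> depth 2 -> positive (opposite of gear 1)
  gear 3: meshes with gear 2 -> depth 3 -> negative (opposite of gear 2)
  gear 4: meshes with gear 3 -> depth 4 -> positive (opposite of gear 3)
Queried indices 0, 3, 4 -> positive, negative, positive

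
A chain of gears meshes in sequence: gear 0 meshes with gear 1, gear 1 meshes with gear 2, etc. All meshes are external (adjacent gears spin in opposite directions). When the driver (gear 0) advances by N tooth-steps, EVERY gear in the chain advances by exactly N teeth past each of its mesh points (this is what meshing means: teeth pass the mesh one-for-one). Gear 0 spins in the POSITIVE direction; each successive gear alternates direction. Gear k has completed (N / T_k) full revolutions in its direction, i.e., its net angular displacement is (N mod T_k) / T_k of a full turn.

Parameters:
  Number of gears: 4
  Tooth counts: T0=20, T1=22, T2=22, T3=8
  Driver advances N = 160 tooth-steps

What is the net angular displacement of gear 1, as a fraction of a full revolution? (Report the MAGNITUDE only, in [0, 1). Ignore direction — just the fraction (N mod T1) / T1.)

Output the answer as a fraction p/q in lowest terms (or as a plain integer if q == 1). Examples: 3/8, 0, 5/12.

Answer: 3/11

Derivation:
Chain of 4 gears, tooth counts: [20, 22, 22, 8]
  gear 0: T0=20, direction=positive, advance = 160 mod 20 = 0 teeth = 0/20 turn
  gear 1: T1=22, direction=negative, advance = 160 mod 22 = 6 teeth = 6/22 turn
  gear 2: T2=22, direction=positive, advance = 160 mod 22 = 6 teeth = 6/22 turn
  gear 3: T3=8, direction=negative, advance = 160 mod 8 = 0 teeth = 0/8 turn
Gear 1: 160 mod 22 = 6
Fraction = 6 / 22 = 3/11 (gcd(6,22)=2) = 3/11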